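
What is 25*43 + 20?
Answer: 1095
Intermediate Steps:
25*43 + 20 = 1075 + 20 = 1095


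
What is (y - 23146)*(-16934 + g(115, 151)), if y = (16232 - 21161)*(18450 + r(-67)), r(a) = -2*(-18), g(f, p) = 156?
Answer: 1529157657920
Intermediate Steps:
r(a) = 36
y = -91117494 (y = (16232 - 21161)*(18450 + 36) = -4929*18486 = -91117494)
(y - 23146)*(-16934 + g(115, 151)) = (-91117494 - 23146)*(-16934 + 156) = -91140640*(-16778) = 1529157657920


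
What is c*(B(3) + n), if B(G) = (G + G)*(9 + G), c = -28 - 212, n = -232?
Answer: 38400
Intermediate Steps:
c = -240
B(G) = 2*G*(9 + G) (B(G) = (2*G)*(9 + G) = 2*G*(9 + G))
c*(B(3) + n) = -240*(2*3*(9 + 3) - 232) = -240*(2*3*12 - 232) = -240*(72 - 232) = -240*(-160) = 38400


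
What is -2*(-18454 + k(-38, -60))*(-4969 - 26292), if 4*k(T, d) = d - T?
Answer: -1154124859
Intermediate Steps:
k(T, d) = -T/4 + d/4 (k(T, d) = (d - T)/4 = -T/4 + d/4)
-2*(-18454 + k(-38, -60))*(-4969 - 26292) = -2*(-18454 + (-1/4*(-38) + (1/4)*(-60)))*(-4969 - 26292) = -2*(-18454 + (19/2 - 15))*(-31261) = -2*(-18454 - 11/2)*(-31261) = -(-36919)*(-31261) = -2*1154124859/2 = -1154124859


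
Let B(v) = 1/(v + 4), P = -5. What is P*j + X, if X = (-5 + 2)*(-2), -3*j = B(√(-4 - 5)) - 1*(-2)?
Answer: 48/5 - I/5 ≈ 9.6 - 0.2*I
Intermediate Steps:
B(v) = 1/(4 + v)
j = -⅔ - (4 - 3*I)/75 (j = -(1/(4 + √(-4 - 5)) - 1*(-2))/3 = -(1/(4 + √(-9)) + 2)/3 = -(1/(4 + 3*I) + 2)/3 = -((4 - 3*I)/25 + 2)/3 = -(2 + (4 - 3*I)/25)/3 = -⅔ - (4 - 3*I)/75 ≈ -0.72 + 0.04*I)
X = 6 (X = -3*(-2) = 6)
P*j + X = -5*(-18/25 + I/25) + 6 = (18/5 - I/5) + 6 = 48/5 - I/5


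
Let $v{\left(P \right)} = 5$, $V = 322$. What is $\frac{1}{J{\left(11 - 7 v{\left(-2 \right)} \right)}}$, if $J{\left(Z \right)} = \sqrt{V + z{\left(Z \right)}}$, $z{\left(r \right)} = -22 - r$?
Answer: $\frac{1}{18} \approx 0.055556$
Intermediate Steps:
$J{\left(Z \right)} = \sqrt{300 - Z}$ ($J{\left(Z \right)} = \sqrt{322 - \left(22 + Z\right)} = \sqrt{300 - Z}$)
$\frac{1}{J{\left(11 - 7 v{\left(-2 \right)} \right)}} = \frac{1}{\sqrt{300 - \left(11 - 35\right)}} = \frac{1}{\sqrt{300 - -24}} = \frac{1}{\sqrt{300 + 24}} = \frac{1}{\sqrt{324}} = \frac{1}{18}$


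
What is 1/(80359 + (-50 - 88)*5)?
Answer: 1/79669 ≈ 1.2552e-5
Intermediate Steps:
1/(80359 + (-50 - 88)*5) = 1/(80359 - 138*5) = 1/(80359 - 690) = 1/79669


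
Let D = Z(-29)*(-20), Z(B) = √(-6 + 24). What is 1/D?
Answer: -√2/120 ≈ -0.011785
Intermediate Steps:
Z(B) = 3*√2 (Z(B) = √18 = 3*√2)
D = -60*√2 (D = (3*√2)*(-20) = -60*√2 ≈ -84.853)
1/D = 1/(-60*√2) = -√2/120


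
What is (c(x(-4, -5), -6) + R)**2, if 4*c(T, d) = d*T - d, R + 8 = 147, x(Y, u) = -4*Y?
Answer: 54289/4 ≈ 13572.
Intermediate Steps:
R = 139 (R = -8 + 147 = 139)
c(T, d) = -d/4 + T*d/4 (c(T, d) = (d*T - d)/4 = (T*d - d)/4 = (-d + T*d)/4 = -d/4 + T*d/4)
(c(x(-4, -5), -6) + R)**2 = ((1/4)*(-6)*(-1 - 4*(-4)) + 139)**2 = ((1/4)*(-6)*(-1 + 16) + 139)**2 = ((1/4)*(-6)*15 + 139)**2 = (-45/2 + 139)**2 = (233/2)**2 = 54289/4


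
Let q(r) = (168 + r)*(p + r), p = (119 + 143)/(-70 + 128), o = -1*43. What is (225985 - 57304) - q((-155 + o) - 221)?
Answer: 1874729/29 ≈ 64646.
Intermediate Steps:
o = -43
p = 131/29 (p = 262/58 = 262*(1/58) = 131/29 ≈ 4.5172)
q(r) = (168 + r)*(131/29 + r)
(225985 - 57304) - q((-155 + o) - 221) = (225985 - 57304) - (22008/29 + ((-155 - 43) - 221)**2 + 5003*((-155 - 43) - 221)/29) = 168681 - (22008/29 + (-198 - 221)**2 + 5003*(-198 - 221)/29) = 168681 - (22008/29 + (-419)**2 + (5003/29)*(-419)) = 168681 - (22008/29 + 175561 - 2096257/29) = 168681 - 1*3017020/29 = 168681 - 3017020/29 = 1874729/29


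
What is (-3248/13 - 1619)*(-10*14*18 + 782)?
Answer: 42224710/13 ≈ 3.2481e+6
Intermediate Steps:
(-3248/13 - 1619)*(-10*14*18 + 782) = (-3248*1/13 - 1619)*(-140*18 + 782) = (-3248/13 - 1619)*(-2520 + 782) = -24295/13*(-1738) = 42224710/13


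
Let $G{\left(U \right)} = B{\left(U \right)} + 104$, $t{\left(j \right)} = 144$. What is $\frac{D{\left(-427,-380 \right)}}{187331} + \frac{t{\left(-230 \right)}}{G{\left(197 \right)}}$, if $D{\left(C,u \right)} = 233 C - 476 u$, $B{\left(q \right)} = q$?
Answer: $\frac{51473753}{56386631} \approx 0.91287$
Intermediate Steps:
$D{\left(C,u \right)} = - 476 u + 233 C$
$G{\left(U \right)} = 104 + U$ ($G{\left(U \right)} = U + 104 = 104 + U$)
$\frac{D{\left(-427,-380 \right)}}{187331} + \frac{t{\left(-230 \right)}}{G{\left(197 \right)}} = \frac{\left(-476\right) \left(-380\right) + 233 \left(-427\right)}{187331} + \frac{144}{104 + 197} = \left(180880 - 99491\right) \frac{1}{187331} + \frac{144}{301} = 81389 \cdot \frac{1}{187331} + 144 \cdot \frac{1}{301} = \frac{81389}{187331} + \frac{144}{301} = \frac{51473753}{56386631}$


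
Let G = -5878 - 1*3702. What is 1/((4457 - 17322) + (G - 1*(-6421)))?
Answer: -1/16024 ≈ -6.2406e-5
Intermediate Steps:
G = -9580 (G = -5878 - 3702 = -9580)
1/((4457 - 17322) + (G - 1*(-6421))) = 1/((4457 - 17322) + (-9580 - 1*(-6421))) = 1/(-12865 + (-9580 + 6421)) = 1/(-12865 - 3159) = 1/(-16024) = -1/16024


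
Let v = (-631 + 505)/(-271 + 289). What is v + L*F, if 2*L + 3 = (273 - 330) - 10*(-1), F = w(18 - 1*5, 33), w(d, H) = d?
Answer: -332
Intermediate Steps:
v = -7 (v = -126/18 = -126*1/18 = -7)
F = 13 (F = 18 - 1*5 = 18 - 5 = 13)
L = -25 (L = -3/2 + ((273 - 330) - 10*(-1))/2 = -3/2 + (-57 + 10)/2 = -3/2 + (½)*(-47) = -3/2 - 47/2 = -25)
v + L*F = -7 - 25*13 = -7 - 325 = -332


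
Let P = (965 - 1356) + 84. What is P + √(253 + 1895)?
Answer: -307 + 2*√537 ≈ -260.65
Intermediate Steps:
P = -307 (P = -391 + 84 = -307)
P + √(253 + 1895) = -307 + √(253 + 1895) = -307 + √2148 = -307 + 2*√537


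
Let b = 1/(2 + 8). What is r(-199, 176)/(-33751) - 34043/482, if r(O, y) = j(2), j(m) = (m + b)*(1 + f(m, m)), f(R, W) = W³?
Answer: -2872486007/40669955 ≈ -70.629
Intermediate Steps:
b = ⅒ (b = 1/10 = ⅒ ≈ 0.10000)
j(m) = (1 + m³)*(⅒ + m) (j(m) = (m + ⅒)*(1 + m³) = (⅒ + m)*(1 + m³) = (1 + m³)*(⅒ + m))
r(O, y) = 189/10 (r(O, y) = ⅒ + 2 + 2⁴ + (⅒)*2³ = ⅒ + 2 + 16 + (⅒)*8 = ⅒ + 2 + 16 + ⅘ = 189/10)
r(-199, 176)/(-33751) - 34043/482 = (189/10)/(-33751) - 34043/482 = (189/10)*(-1/33751) - 34043*1/482 = -189/337510 - 34043/482 = -2872486007/40669955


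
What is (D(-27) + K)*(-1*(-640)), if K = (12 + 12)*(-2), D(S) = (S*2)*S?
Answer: 902400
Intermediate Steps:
D(S) = 2*S**2 (D(S) = (2*S)*S = 2*S**2)
K = -48 (K = 24*(-2) = -48)
(D(-27) + K)*(-1*(-640)) = (2*(-27)**2 - 48)*(-1*(-640)) = (2*729 - 48)*640 = (1458 - 48)*640 = 1410*640 = 902400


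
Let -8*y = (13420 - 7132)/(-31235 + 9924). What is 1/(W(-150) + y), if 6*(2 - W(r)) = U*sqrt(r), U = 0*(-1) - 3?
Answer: 1850135776/37830413003 - 2270793605*I*sqrt(6)/37830413003 ≈ 0.048906 - 0.14703*I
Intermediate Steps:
U = -3 (U = 0 - 3 = -3)
y = 786/21311 (y = -(13420 - 7132)/(8*(-31235 + 9924)) = -786/(-21311) = -786*(-1)/21311 = -1/8*(-6288/21311) = 786/21311 ≈ 0.036882)
W(r) = 2 + sqrt(r)/2 (W(r) = 2 - (-1)*sqrt(r)/2 = 2 + sqrt(r)/2)
1/(W(-150) + y) = 1/((2 + sqrt(-150)/2) + 786/21311) = 1/((2 + (5*I*sqrt(6))/2) + 786/21311) = 1/((2 + 5*I*sqrt(6)/2) + 786/21311) = 1/(43408/21311 + 5*I*sqrt(6)/2)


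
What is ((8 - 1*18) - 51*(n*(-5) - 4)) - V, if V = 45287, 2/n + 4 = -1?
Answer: -45195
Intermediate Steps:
n = -⅖ (n = 2/(-4 - 1) = 2/(-5) = 2*(-⅕) = -⅖ ≈ -0.40000)
((8 - 1*18) - 51*(n*(-5) - 4)) - V = ((8 - 1*18) - 51*(-⅖*(-5) - 4)) - 1*45287 = ((8 - 18) - 51*(2 - 4)) - 45287 = (-10 - 51*(-2)) - 45287 = (-10 + 102) - 45287 = 92 - 45287 = -45195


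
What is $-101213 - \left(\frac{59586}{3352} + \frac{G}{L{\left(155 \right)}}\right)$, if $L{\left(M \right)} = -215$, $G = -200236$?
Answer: $- \frac{36813093451}{360340} \approx -1.0216 \cdot 10^{5}$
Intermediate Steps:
$-101213 - \left(\frac{59586}{3352} + \frac{G}{L{\left(155 \right)}}\right) = -101213 - \left(\frac{59586}{3352} - \frac{200236}{-215}\right) = -101213 - \left(59586 \cdot \frac{1}{3352} - - \frac{200236}{215}\right) = -101213 - \left(\frac{29793}{1676} + \frac{200236}{215}\right) = -101213 - \frac{342001031}{360340} = - \frac{36813093451}{360340}$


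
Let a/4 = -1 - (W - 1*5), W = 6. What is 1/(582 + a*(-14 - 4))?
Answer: 1/726 ≈ 0.0013774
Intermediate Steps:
a = -8 (a = 4*(-1 - (6 - 1*5)) = 4*(-1 - (6 - 5)) = 4*(-1 - 1*1) = 4*(-1 - 1) = 4*(-2) = -8)
1/(582 + a*(-14 - 4)) = 1/(582 - 8*(-14 - 4)) = 1/(582 - 8*(-18)) = 1/(582 + 144) = 1/726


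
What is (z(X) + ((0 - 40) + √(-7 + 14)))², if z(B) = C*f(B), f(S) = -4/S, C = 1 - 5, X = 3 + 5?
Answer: (38 - √7)² ≈ 1249.9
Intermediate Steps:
X = 8
C = -4
z(B) = 16/B (z(B) = -(-16)/B = 16/B)
(z(X) + ((0 - 40) + √(-7 + 14)))² = (16/8 + ((0 - 40) + √(-7 + 14)))² = (16*(⅛) + (-40 + √7))² = (2 + (-40 + √7))² = (-38 + √7)²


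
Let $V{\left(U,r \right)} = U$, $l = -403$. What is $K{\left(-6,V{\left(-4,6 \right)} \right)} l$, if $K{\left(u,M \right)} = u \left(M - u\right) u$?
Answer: $-29016$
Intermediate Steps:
$K{\left(u,M \right)} = u^{2} \left(M - u\right)$
$K{\left(-6,V{\left(-4,6 \right)} \right)} l = \left(-6\right)^{2} \left(-4 - -6\right) \left(-403\right) = 36 \left(-4 + 6\right) \left(-403\right) = 36 \cdot 2 \left(-403\right) = 72 \left(-403\right) = -29016$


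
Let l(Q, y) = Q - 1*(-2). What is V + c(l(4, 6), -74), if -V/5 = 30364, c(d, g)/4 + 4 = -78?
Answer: -152148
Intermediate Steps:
l(Q, y) = 2 + Q (l(Q, y) = Q + 2 = 2 + Q)
c(d, g) = -328 (c(d, g) = -16 + 4*(-78) = -16 - 312 = -328)
V = -151820 (V = -5*30364 = -151820)
V + c(l(4, 6), -74) = -151820 - 328 = -152148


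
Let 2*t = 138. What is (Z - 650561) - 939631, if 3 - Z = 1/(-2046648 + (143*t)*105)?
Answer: -1607065675856/1010613 ≈ -1.5902e+6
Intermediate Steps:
t = 69 (t = (½)*138 = 69)
Z = 3031840/1010613 (Z = 3 - 1/(-2046648 + (143*69)*105) = 3 - 1/(-2046648 + 9867*105) = 3 - 1/(-2046648 + 1036035) = 3 - 1/(-1010613) = 3 - 1*(-1/1010613) = 3 + 1/1010613 = 3031840/1010613 ≈ 3.0000)
(Z - 650561) - 939631 = (3031840/1010613 - 650561) - 939631 = -657462372053/1010613 - 939631 = -1607065675856/1010613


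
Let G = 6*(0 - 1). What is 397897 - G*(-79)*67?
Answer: 366139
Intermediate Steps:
G = -6 (G = 6*(-1) = -6)
397897 - G*(-79)*67 = 397897 - (-6*(-79))*67 = 397897 - 474*67 = 397897 - 1*31758 = 397897 - 31758 = 366139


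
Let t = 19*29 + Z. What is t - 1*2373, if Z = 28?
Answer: -1794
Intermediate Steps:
t = 579 (t = 19*29 + 28 = 551 + 28 = 579)
t - 1*2373 = 579 - 1*2373 = 579 - 2373 = -1794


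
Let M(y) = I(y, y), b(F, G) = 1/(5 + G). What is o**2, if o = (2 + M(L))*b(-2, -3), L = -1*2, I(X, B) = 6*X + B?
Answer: 36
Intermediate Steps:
I(X, B) = B + 6*X
L = -2
M(y) = 7*y (M(y) = y + 6*y = 7*y)
o = -6 (o = (2 + 7*(-2))/(5 - 3) = (2 - 14)/2 = -12*1/2 = -6)
o**2 = (-6)**2 = 36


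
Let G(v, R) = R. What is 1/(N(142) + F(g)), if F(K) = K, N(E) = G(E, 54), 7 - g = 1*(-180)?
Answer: 1/241 ≈ 0.0041494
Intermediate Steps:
g = 187 (g = 7 - (-180) = 7 - 1*(-180) = 7 + 180 = 187)
N(E) = 54
1/(N(142) + F(g)) = 1/(54 + 187) = 1/241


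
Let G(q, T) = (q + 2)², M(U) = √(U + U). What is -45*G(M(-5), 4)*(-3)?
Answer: -810 + 540*I*√10 ≈ -810.0 + 1707.6*I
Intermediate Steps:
M(U) = √2*√U (M(U) = √(2*U) = √2*√U)
G(q, T) = (2 + q)²
-45*G(M(-5), 4)*(-3) = -45*(2 + √2*√(-5))²*(-3) = -45*(2 + √2*(I*√5))²*(-3) = -45*(2 + I*√10)²*(-3) = 135*(2 + I*√10)²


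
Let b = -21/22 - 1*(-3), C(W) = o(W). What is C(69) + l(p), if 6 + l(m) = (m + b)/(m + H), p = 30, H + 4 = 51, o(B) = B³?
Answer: 556484787/1694 ≈ 3.2850e+5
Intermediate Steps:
H = 47 (H = -4 + 51 = 47)
C(W) = W³
b = 45/22 (b = -21*1/22 + 3 = -21/22 + 3 = 45/22 ≈ 2.0455)
l(m) = -6 + (45/22 + m)/(47 + m) (l(m) = -6 + (m + 45/22)/(m + 47) = -6 + (45/22 + m)/(47 + m))
C(69) + l(p) = 69³ + (-6159 - 110*30)/(22*(47 + 30)) = 328509 + (1/22)*(-6159 - 3300)/77 = 328509 + (1/22)*(1/77)*(-9459) = 328509 - 9459/1694 = 556484787/1694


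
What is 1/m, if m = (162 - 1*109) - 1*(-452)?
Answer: 1/505 ≈ 0.0019802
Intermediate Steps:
m = 505 (m = (162 - 109) + 452 = 53 + 452 = 505)
1/m = 1/505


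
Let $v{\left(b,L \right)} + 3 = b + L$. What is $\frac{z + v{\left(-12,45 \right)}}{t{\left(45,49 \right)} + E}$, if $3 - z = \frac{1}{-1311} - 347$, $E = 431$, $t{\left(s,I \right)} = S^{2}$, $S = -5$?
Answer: $\frac{498181}{597816} \approx 0.83333$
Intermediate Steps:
$v{\left(b,L \right)} = -3 + L + b$ ($v{\left(b,L \right)} = -3 + \left(b + L\right) = -3 + \left(L + b\right) = -3 + L + b$)
$t{\left(s,I \right)} = 25$ ($t{\left(s,I \right)} = \left(-5\right)^{2} = 25$)
$z = \frac{458851}{1311}$ ($z = 3 - \left(\frac{1}{-1311} - 347\right) = 3 - \left(- \frac{1}{1311} - 347\right) = 3 - - \frac{454918}{1311} = 3 + \frac{454918}{1311} = \frac{458851}{1311} \approx 350.0$)
$\frac{z + v{\left(-12,45 \right)}}{t{\left(45,49 \right)} + E} = \frac{\frac{458851}{1311} - -30}{25 + 431} = \frac{\frac{458851}{1311} + 30}{456} = \frac{498181}{1311} \cdot \frac{1}{456} = \frac{498181}{597816}$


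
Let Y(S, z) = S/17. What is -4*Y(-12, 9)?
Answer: 48/17 ≈ 2.8235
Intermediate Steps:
Y(S, z) = S/17 (Y(S, z) = S*(1/17) = S/17)
-4*Y(-12, 9) = -4*(-12)/17 = -4*(-12/17) = 48/17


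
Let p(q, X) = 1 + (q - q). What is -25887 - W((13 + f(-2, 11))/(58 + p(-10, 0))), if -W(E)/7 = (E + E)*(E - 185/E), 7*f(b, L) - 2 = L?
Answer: -693877427/24367 ≈ -28476.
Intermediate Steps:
f(b, L) = 2/7 + L/7
p(q, X) = 1 (p(q, X) = 1 + 0 = 1)
W(E) = -14*E*(E - 185/E) (W(E) = -7*(E + E)*(E - 185/E) = -7*2*E*(E - 185/E) = -14*E*(E - 185/E))
-25887 - W((13 + f(-2, 11))/(58 + p(-10, 0))) = -25887 - (2590 - 14*(13 + (2/7 + (⅐)*11))²/(58 + 1)²) = -25887 - (2590 - 14*(13 + (2/7 + 11/7))²/3481) = -25887 - (2590 - 14*(13 + 13/7)²/3481) = -25887 - (2590 - 14*((104/7)*(1/59))²) = -25887 - (2590 - 14*(104/413)²) = -25887 - (2590 - 14*10816/170569) = -25887 - (2590 - 21632/24367) = -25887 - 1*63088898/24367 = -25887 - 63088898/24367 = -693877427/24367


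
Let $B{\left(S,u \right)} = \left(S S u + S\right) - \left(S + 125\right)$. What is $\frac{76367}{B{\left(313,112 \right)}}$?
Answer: $\frac{76367}{10972403} \approx 0.0069599$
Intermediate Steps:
$B{\left(S,u \right)} = -125 + u S^{2}$ ($B{\left(S,u \right)} = \left(S^{2} u + S\right) - \left(125 + S\right) = \left(u S^{2} + S\right) - \left(125 + S\right) = \left(S + u S^{2}\right) - \left(125 + S\right) = -125 + u S^{2}$)
$\frac{76367}{B{\left(313,112 \right)}} = \frac{76367}{-125 + 112 \cdot 313^{2}} = \frac{76367}{-125 + 112 \cdot 97969} = \frac{76367}{-125 + 10972528} = \frac{76367}{10972403}$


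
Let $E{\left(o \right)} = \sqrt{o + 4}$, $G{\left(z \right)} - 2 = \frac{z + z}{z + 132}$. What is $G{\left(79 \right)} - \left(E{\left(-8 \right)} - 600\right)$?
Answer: $\frac{127180}{211} - 2 i \approx 602.75 - 2.0 i$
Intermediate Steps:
$G{\left(z \right)} = 2 + \frac{2 z}{132 + z}$ ($G{\left(z \right)} = 2 + \frac{z + z}{z + 132} = 2 + \frac{2 z}{132 + z}$)
$E{\left(o \right)} = \sqrt{4 + o}$
$G{\left(79 \right)} - \left(E{\left(-8 \right)} - 600\right) = \frac{4 \left(66 + 79\right)}{132 + 79} - \left(\sqrt{4 - 8} - 600\right) = 4 \cdot \frac{1}{211} \cdot 145 - \left(\sqrt{-4} - 600\right) = 4 \cdot \frac{1}{211} \cdot 145 - \left(2 i - 600\right) = \frac{580}{211} - \left(-600 + 2 i\right) = \frac{580}{211} + \left(600 - 2 i\right) = \frac{127180}{211} - 2 i$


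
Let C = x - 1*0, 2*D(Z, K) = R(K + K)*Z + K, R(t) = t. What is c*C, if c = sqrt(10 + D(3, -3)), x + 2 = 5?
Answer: 3*I*sqrt(2)/2 ≈ 2.1213*I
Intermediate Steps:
x = 3 (x = -2 + 5 = 3)
D(Z, K) = K/2 + K*Z (D(Z, K) = ((K + K)*Z + K)/2 = ((2*K)*Z + K)/2 = (2*K*Z + K)/2 = (K + 2*K*Z)/2 = K/2 + K*Z)
c = I*sqrt(2)/2 (c = sqrt(10 - 3*(1/2 + 3)) = sqrt(10 - 3*7/2) = sqrt(10 - 21/2) = sqrt(-1/2) = I*sqrt(2)/2 ≈ 0.70711*I)
C = 3 (C = 3 - 1*0 = 3 + 0 = 3)
c*C = (I*sqrt(2)/2)*3 = 3*I*sqrt(2)/2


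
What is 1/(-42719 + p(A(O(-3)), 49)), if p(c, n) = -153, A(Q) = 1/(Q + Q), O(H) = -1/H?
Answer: -1/42872 ≈ -2.3325e-5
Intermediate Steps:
A(Q) = 1/(2*Q)
1/(-42719 + p(A(O(-3)), 49)) = 1/(-42719 - 153) = 1/(-42872) = -1/42872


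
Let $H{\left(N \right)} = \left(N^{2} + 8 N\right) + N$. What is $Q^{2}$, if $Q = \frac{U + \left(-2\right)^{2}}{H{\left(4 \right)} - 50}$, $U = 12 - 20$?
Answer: $4$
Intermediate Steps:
$U = -8$ ($U = 12 - 20 = -8$)
$H{\left(N \right)} = N^{2} + 9 N$
$Q = -2$ ($Q = \frac{-8 + \left(-2\right)^{2}}{4 \left(9 + 4\right) - 50} = \frac{-8 + 4}{4 \cdot 13 - 50} = - \frac{4}{52 - 50} = - \frac{4}{2} = \left(-4\right) \frac{1}{2} = -2$)
$Q^{2} = \left(-2\right)^{2} = 4$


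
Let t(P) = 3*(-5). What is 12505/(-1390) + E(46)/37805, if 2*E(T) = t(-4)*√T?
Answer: -2501/278 - 3*√46/15122 ≈ -8.9977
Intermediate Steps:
t(P) = -15
E(T) = -15*√T/2 (E(T) = (-15*√T)/2 = -15*√T/2)
12505/(-1390) + E(46)/37805 = 12505/(-1390) - 15*√46/2/37805 = 12505*(-1/1390) - 15*√46/2*(1/37805) = -2501/278 - 3*√46/15122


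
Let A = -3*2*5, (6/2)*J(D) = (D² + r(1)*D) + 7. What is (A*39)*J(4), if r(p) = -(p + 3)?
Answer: -2730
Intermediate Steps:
r(p) = -3 - p (r(p) = -(3 + p) = -3 - p)
J(D) = 7/3 - 4*D/3 + D²/3 (J(D) = ((D² + (-3 - 1*1)*D) + 7)/3 = ((D² + (-3 - 1)*D) + 7)/3 = ((D² - 4*D) + 7)/3 = (7 + D² - 4*D)/3 = 7/3 - 4*D/3 + D²/3)
A = -30 (A = -6*5 = -30)
(A*39)*J(4) = (-30*39)*(7/3 - 4/3*4 + (⅓)*4²) = -1170*(7/3 - 16/3 + (⅓)*16) = -1170*(7/3 - 16/3 + 16/3) = -1170*7/3 = -2730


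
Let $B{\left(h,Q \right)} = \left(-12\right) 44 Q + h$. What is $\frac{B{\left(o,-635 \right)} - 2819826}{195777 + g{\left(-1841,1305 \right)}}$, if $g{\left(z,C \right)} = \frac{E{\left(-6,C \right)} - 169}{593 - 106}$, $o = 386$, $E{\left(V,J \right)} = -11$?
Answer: $- \frac{1209785920}{95343219} \approx -12.689$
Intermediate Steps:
$g{\left(z,C \right)} = - \frac{180}{487}$ ($g{\left(z,C \right)} = \frac{-11 - 169}{593 - 106} = - \frac{180}{487}$)
$B{\left(h,Q \right)} = h - 528 Q$ ($B{\left(h,Q \right)} = - 528 Q + h = h - 528 Q$)
$\frac{B{\left(o,-635 \right)} - 2819826}{195777 + g{\left(-1841,1305 \right)}} = \frac{\left(386 - -335280\right) - 2819826}{195777 - \frac{180}{487}} = \frac{\left(386 + 335280\right) - 2819826}{\frac{95343219}{487}} = \left(335666 - 2819826\right) \frac{487}{95343219} = \left(-2484160\right) \frac{487}{95343219} = - \frac{1209785920}{95343219}$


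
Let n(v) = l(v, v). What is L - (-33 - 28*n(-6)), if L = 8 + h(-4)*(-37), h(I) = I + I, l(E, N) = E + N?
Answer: 1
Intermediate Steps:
n(v) = 2*v (n(v) = v + v = 2*v)
h(I) = 2*I
L = 304 (L = 8 + (2*(-4))*(-37) = 8 - 8*(-37) = 8 + 296 = 304)
L - (-33 - 28*n(-6)) = 304 - (-33 - 56*(-6)) = 304 - (-33 - 28*(-12)) = 304 - (-33 + 336) = 304 - 1*303 = 304 - 303 = 1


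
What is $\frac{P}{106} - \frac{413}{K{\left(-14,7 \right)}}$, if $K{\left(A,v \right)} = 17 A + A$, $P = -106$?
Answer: $\frac{23}{36} \approx 0.63889$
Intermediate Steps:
$K{\left(A,v \right)} = 18 A$
$\frac{P}{106} - \frac{413}{K{\left(-14,7 \right)}} = - \frac{106}{106} - \frac{413}{18 \left(-14\right)} = \left(-106\right) \frac{1}{106} - \frac{413}{-252} = -1 - - \frac{59}{36} = -1 + \frac{59}{36} = \frac{23}{36}$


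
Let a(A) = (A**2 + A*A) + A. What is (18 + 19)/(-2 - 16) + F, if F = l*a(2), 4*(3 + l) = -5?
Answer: -401/9 ≈ -44.556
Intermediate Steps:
l = -17/4 (l = -3 + (1/4)*(-5) = -3 - 5/4 = -17/4 ≈ -4.2500)
a(A) = A + 2*A**2 (a(A) = (A**2 + A**2) + A = 2*A**2 + A = A + 2*A**2)
F = -85/2 (F = -17*(1 + 2*2)/2 = -17*(1 + 4)/2 = -17*5/2 = -17/4*10 = -85/2 ≈ -42.500)
(18 + 19)/(-2 - 16) + F = (18 + 19)/(-2 - 16) - 85/2 = 37/(-18) - 85/2 = 37*(-1/18) - 85/2 = -37/18 - 85/2 = -401/9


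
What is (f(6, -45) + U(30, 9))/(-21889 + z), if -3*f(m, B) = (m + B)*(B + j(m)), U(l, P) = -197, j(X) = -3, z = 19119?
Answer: 821/2770 ≈ 0.29639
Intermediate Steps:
f(m, B) = -(-3 + B)*(B + m)/3 (f(m, B) = -(m + B)*(B - 3)/3 = -(B + m)*(-3 + B)/3 = -(-3 + B)*(B + m)/3)
(f(6, -45) + U(30, 9))/(-21889 + z) = ((-45 + 6 - ⅓*(-45)² - ⅓*(-45)*6) - 197)/(-21889 + 19119) = ((-45 + 6 - ⅓*2025 + 90) - 197)/(-2770) = ((-45 + 6 - 675 + 90) - 197)*(-1/2770) = (-624 - 197)*(-1/2770) = -821*(-1/2770) = 821/2770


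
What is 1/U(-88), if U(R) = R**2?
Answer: 1/7744 ≈ 0.00012913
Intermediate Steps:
1/U(-88) = 1/((-88)**2) = 1/7744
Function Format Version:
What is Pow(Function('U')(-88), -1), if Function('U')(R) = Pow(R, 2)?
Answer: Rational(1, 7744) ≈ 0.00012913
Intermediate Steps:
Pow(Function('U')(-88), -1) = Pow(Pow(-88, 2), -1) = Pow(7744, -1) = Rational(1, 7744)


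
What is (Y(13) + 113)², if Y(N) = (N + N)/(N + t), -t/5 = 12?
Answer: 27931225/2209 ≈ 12644.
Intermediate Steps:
t = -60 (t = -5*12 = -60)
Y(N) = 2*N/(-60 + N) (Y(N) = (N + N)/(N - 60) = (2*N)/(-60 + N) = 2*N/(-60 + N))
(Y(13) + 113)² = (2*13/(-60 + 13) + 113)² = (2*13/(-47) + 113)² = (2*13*(-1/47) + 113)² = (-26/47 + 113)² = (5285/47)² = 27931225/2209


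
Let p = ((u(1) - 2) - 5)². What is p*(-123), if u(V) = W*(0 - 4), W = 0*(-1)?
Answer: -6027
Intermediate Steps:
W = 0
u(V) = 0 (u(V) = 0*(0 - 4) = 0*(-4) = 0)
p = 49 (p = ((0 - 2) - 5)² = (-2 - 5)² = (-7)² = 49)
p*(-123) = 49*(-123) = -6027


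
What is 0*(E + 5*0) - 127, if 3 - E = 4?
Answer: -127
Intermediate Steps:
E = -1 (E = 3 - 1*4 = 3 - 4 = -1)
0*(E + 5*0) - 127 = 0*(-1 + 5*0) - 127 = 0*(-1 + 0) - 127 = 0*(-1) - 127 = 0 - 127 = -127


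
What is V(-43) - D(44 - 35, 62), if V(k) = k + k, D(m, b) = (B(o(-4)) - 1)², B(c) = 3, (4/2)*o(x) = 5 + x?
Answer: -90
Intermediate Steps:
o(x) = 5/2 + x/2 (o(x) = (5 + x)/2 = 5/2 + x/2)
D(m, b) = 4 (D(m, b) = (3 - 1)² = 2² = 4)
V(k) = 2*k
V(-43) - D(44 - 35, 62) = 2*(-43) - 1*4 = -86 - 4 = -90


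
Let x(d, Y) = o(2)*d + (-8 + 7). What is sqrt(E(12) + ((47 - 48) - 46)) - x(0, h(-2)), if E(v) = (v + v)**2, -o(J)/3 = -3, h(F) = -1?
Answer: 24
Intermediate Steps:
o(J) = 9 (o(J) = -3*(-3) = 9)
x(d, Y) = -1 + 9*d (x(d, Y) = 9*d + (-8 + 7) = 9*d - 1 = -1 + 9*d)
E(v) = 4*v**2 (E(v) = (2*v)**2 = 4*v**2)
sqrt(E(12) + ((47 - 48) - 46)) - x(0, h(-2)) = sqrt(4*12**2 + ((47 - 48) - 46)) - (-1 + 9*0) = sqrt(4*144 + (-1 - 46)) - (-1 + 0) = sqrt(576 - 47) - 1*(-1) = sqrt(529) + 1 = 23 + 1 = 24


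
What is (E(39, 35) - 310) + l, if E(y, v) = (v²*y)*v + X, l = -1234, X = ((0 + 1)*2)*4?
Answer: 1670589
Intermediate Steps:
X = 8 (X = (1*2)*4 = 2*4 = 8)
E(y, v) = 8 + y*v³ (E(y, v) = (v²*y)*v + 8 = (y*v²)*v + 8 = y*v³ + 8 = 8 + y*v³)
(E(39, 35) - 310) + l = ((8 + 39*35³) - 310) - 1234 = ((8 + 39*42875) - 310) - 1234 = ((8 + 1672125) - 310) - 1234 = (1672133 - 310) - 1234 = 1671823 - 1234 = 1670589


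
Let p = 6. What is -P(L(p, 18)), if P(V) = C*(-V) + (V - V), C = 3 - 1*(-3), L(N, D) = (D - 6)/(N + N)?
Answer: 6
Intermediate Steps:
L(N, D) = (-6 + D)/(2*N) (L(N, D) = (-6 + D)/((2*N)) = (-6 + D)*(1/(2*N)) = (-6 + D)/(2*N))
C = 6 (C = 3 + 3 = 6)
P(V) = -6*V (P(V) = 6*(-V) + (V - V) = -6*V + 0 = -6*V)
-P(L(p, 18)) = -(-6)*(½)*(-6 + 18)/6 = -(-6)*(½)*(⅙)*12 = -(-6) = -1*(-6) = 6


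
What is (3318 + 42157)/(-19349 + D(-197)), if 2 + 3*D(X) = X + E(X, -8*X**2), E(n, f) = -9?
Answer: -27285/11651 ≈ -2.3419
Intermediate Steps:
D(X) = -11/3 + X/3 (D(X) = -2/3 + (X - 9)/3 = -2/3 + (-9 + X)/3 = -2/3 + (-3 + X/3) = -11/3 + X/3)
(3318 + 42157)/(-19349 + D(-197)) = (3318 + 42157)/(-19349 + (-11/3 + (1/3)*(-197))) = 45475/(-19349 + (-11/3 - 197/3)) = 45475/(-19349 - 208/3) = 45475/(-58255/3) = 45475*(-3/58255) = -27285/11651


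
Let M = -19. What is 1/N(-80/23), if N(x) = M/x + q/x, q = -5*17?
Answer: 10/299 ≈ 0.033445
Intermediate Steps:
q = -85
N(x) = -104/x (N(x) = -19/x - 85/x = -104/x)
1/N(-80/23) = 1/(-104/((-80/23))) = 1/(-104/((-80*1/23))) = 1/(-104/(-80/23)) = 1/(-104*(-23/80)) = 1/(299/10) = 10/299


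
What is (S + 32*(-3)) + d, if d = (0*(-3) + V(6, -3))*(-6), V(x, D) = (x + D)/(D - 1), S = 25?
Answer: -133/2 ≈ -66.500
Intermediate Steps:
V(x, D) = (D + x)/(-1 + D)
d = 9/2 (d = (0*(-3) + (-3 + 6)/(-1 - 3))*(-6) = (0 + 3/(-4))*(-6) = (0 - ¼*3)*(-6) = (0 - ¾)*(-6) = -¾*(-6) = 9/2 ≈ 4.5000)
(S + 32*(-3)) + d = (25 + 32*(-3)) + 9/2 = (25 - 96) + 9/2 = -71 + 9/2 = -133/2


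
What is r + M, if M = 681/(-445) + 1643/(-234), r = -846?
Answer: -88984469/104130 ≈ -854.55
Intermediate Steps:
M = -890489/104130 (M = 681*(-1/445) + 1643*(-1/234) = -681/445 - 1643/234 = -890489/104130 ≈ -8.5517)
r + M = -846 - 890489/104130 = -88984469/104130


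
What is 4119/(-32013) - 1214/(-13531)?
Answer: -5623469/144389301 ≈ -0.038947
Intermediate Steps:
4119/(-32013) - 1214/(-13531) = 4119*(-1/32013) - 1214*(-1/13531) = -1373/10671 + 1214/13531 = -5623469/144389301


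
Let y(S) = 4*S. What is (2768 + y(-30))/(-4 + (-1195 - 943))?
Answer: -1324/1071 ≈ -1.2362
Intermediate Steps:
(2768 + y(-30))/(-4 + (-1195 - 943)) = (2768 + 4*(-30))/(-4 + (-1195 - 943)) = (2768 - 120)/(-4 - 2138) = 2648/(-2142) = 2648*(-1/2142) = -1324/1071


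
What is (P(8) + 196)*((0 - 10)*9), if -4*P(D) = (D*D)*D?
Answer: -6120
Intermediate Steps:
P(D) = -D³/4 (P(D) = -D*D*D/4 = -D²*D/4 = -D³/4)
(P(8) + 196)*((0 - 10)*9) = (-¼*8³ + 196)*((0 - 10)*9) = (-¼*512 + 196)*(-10*9) = (-128 + 196)*(-90) = 68*(-90) = -6120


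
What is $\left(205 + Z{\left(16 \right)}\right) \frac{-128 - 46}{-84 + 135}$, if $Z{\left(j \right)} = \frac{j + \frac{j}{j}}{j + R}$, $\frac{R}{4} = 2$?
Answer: $- \frac{143173}{204} \approx -701.83$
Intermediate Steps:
$R = 8$ ($R = 4 \cdot 2 = 8$)
$Z{\left(j \right)} = \frac{1 + j}{8 + j}$ ($Z{\left(j \right)} = \frac{j + \frac{j}{j}}{j + 8} = \frac{j + 1}{8 + j} = \frac{1 + j}{8 + j}$)
$\left(205 + Z{\left(16 \right)}\right) \frac{-128 - 46}{-84 + 135} = \left(205 + \frac{1 + 16}{8 + 16}\right) \frac{-128 - 46}{-84 + 135} = \left(205 + \frac{1}{24} \cdot 17\right) \left(- \frac{174}{51}\right) = \left(205 + \frac{1}{24} \cdot 17\right) \left(\left(-174\right) \frac{1}{51}\right) = \left(205 + \frac{17}{24}\right) \left(- \frac{58}{17}\right) = \frac{4937}{24} \left(- \frac{58}{17}\right) = - \frac{143173}{204}$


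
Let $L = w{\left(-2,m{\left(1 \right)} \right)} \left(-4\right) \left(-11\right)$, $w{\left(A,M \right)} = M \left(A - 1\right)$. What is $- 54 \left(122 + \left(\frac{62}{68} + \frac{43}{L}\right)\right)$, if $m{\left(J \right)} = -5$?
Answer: $- \frac{12418209}{1870} \approx -6640.8$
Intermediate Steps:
$w{\left(A,M \right)} = M \left(-1 + A\right)$
$L = 660$ ($L = - 5 \left(-1 - 2\right) \left(-4\right) \left(-11\right) = \left(-5\right) \left(-3\right) \left(-4\right) \left(-11\right) = 15 \left(-4\right) \left(-11\right) = \left(-60\right) \left(-11\right) = 660$)
$- 54 \left(122 + \left(\frac{62}{68} + \frac{43}{L}\right)\right) = - 54 \left(122 + \left(\frac{62}{68} + \frac{43}{660}\right)\right) = - 54 \left(122 + \left(62 \cdot \frac{1}{68} + 43 \cdot \frac{1}{660}\right)\right) = - 54 \left(122 + \left(\frac{31}{34} + \frac{43}{660}\right)\right) = - 54 \left(122 + \frac{10961}{11220}\right) = \left(-54\right) \frac{1379801}{11220} = - \frac{12418209}{1870}$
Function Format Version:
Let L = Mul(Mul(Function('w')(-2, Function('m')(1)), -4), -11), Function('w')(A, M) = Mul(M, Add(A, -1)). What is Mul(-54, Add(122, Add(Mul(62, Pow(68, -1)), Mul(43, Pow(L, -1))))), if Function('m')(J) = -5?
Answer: Rational(-12418209, 1870) ≈ -6640.8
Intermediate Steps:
Function('w')(A, M) = Mul(M, Add(-1, A))
L = 660 (L = Mul(Mul(Mul(-5, Add(-1, -2)), -4), -11) = Mul(Mul(Mul(-5, -3), -4), -11) = Mul(Mul(15, -4), -11) = Mul(-60, -11) = 660)
Mul(-54, Add(122, Add(Mul(62, Pow(68, -1)), Mul(43, Pow(L, -1))))) = Mul(-54, Add(122, Add(Mul(62, Pow(68, -1)), Mul(43, Pow(660, -1))))) = Mul(-54, Add(122, Add(Mul(62, Rational(1, 68)), Mul(43, Rational(1, 660))))) = Mul(-54, Add(122, Add(Rational(31, 34), Rational(43, 660)))) = Mul(-54, Add(122, Rational(10961, 11220))) = Mul(-54, Rational(1379801, 11220)) = Rational(-12418209, 1870)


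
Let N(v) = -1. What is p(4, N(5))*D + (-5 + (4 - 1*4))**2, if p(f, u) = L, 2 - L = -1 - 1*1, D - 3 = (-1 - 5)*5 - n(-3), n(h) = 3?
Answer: -95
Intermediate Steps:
D = -30 (D = 3 + ((-1 - 5)*5 - 1*3) = 3 + (-6*5 - 3) = 3 + (-30 - 3) = 3 - 33 = -30)
L = 4 (L = 2 - (-1 - 1*1) = 2 - (-1 - 1) = 2 - 1*(-2) = 2 + 2 = 4)
p(f, u) = 4
p(4, N(5))*D + (-5 + (4 - 1*4))**2 = 4*(-30) + (-5 + (4 - 1*4))**2 = -120 + (-5 + (4 - 4))**2 = -120 + (-5 + 0)**2 = -120 + (-5)**2 = -120 + 25 = -95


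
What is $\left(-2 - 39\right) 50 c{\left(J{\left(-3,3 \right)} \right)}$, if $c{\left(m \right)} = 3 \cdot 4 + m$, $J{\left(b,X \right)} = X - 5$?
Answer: $-20500$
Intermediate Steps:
$J{\left(b,X \right)} = -5 + X$ ($J{\left(b,X \right)} = X - 5 = -5 + X$)
$c{\left(m \right)} = 12 + m$
$\left(-2 - 39\right) 50 c{\left(J{\left(-3,3 \right)} \right)} = \left(-2 - 39\right) 50 \left(12 + \left(-5 + 3\right)\right) = \left(-41\right) 50 \left(12 - 2\right) = \left(-2050\right) 10 = -20500$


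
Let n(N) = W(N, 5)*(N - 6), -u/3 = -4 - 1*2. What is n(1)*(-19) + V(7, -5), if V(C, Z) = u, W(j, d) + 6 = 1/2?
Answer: -1009/2 ≈ -504.50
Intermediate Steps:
W(j, d) = -11/2 (W(j, d) = -6 + 1/2 = -11/2)
u = 18 (u = -3*(-4 - 1*2) = -3*(-4 - 2) = -3*(-6) = 18)
V(C, Z) = 18
n(N) = 33 - 11*N/2 (n(N) = -11*(N - 6)/2 = -11*(-6 + N)/2 = 33 - 11*N/2)
n(1)*(-19) + V(7, -5) = (33 - 11/2*1)*(-19) + 18 = (33 - 11/2)*(-19) + 18 = (55/2)*(-19) + 18 = -1045/2 + 18 = -1009/2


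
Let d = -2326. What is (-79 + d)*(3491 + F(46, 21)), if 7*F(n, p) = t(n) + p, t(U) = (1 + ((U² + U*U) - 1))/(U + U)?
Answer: -58932120/7 ≈ -8.4189e+6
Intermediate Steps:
t(U) = U (t(U) = (1 + ((U² + U²) - 1))/((2*U)) = (1 + (2*U² - 1))*(1/(2*U)) = (1 + (-1 + 2*U²))*(1/(2*U)) = (2*U²)*(1/(2*U)) = U)
F(n, p) = n/7 + p/7 (F(n, p) = (n + p)/7 = n/7 + p/7)
(-79 + d)*(3491 + F(46, 21)) = (-79 - 2326)*(3491 + ((⅐)*46 + (⅐)*21)) = -2405*(3491 + (46/7 + 3)) = -2405*(3491 + 67/7) = -2405*24504/7 = -58932120/7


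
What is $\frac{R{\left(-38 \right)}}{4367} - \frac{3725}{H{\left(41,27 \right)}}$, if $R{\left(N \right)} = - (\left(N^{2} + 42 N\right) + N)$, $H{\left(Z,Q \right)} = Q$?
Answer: $- \frac{16261945}{117909} \approx -137.92$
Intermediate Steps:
$R{\left(N \right)} = - N^{2} - 43 N$ ($R{\left(N \right)} = - (N^{2} + 43 N) = - N^{2} - 43 N$)
$\frac{R{\left(-38 \right)}}{4367} - \frac{3725}{H{\left(41,27 \right)}} = \frac{\left(-1\right) \left(-38\right) \left(43 - 38\right)}{4367} - \frac{3725}{27} = \left(-1\right) \left(-38\right) 5 \cdot \frac{1}{4367} - \frac{3725}{27} = 190 \cdot \frac{1}{4367} - \frac{3725}{27} = \frac{190}{4367} - \frac{3725}{27} = - \frac{16261945}{117909}$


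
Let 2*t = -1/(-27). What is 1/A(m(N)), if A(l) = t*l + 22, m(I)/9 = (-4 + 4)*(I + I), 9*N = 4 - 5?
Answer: 1/22 ≈ 0.045455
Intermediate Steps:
N = -⅑ (N = (4 - 5)/9 = (⅑)*(-1) = -⅑ ≈ -0.11111)
m(I) = 0 (m(I) = 9*((-4 + 4)*(I + I)) = 9*(0*(2*I)) = 9*0 = 0)
t = 1/54 (t = (-1/(-27))/2 = (-1*(-1/27))/2 = (½)*(1/27) = 1/54 ≈ 0.018519)
A(l) = 22 + l/54 (A(l) = l/54 + 22 = 22 + l/54)
1/A(m(N)) = 1/(22 + (1/54)*0) = 1/(22 + 0) = 1/22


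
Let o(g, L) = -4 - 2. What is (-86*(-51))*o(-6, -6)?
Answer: -26316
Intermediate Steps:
o(g, L) = -6
(-86*(-51))*o(-6, -6) = -86*(-51)*(-6) = 4386*(-6) = -26316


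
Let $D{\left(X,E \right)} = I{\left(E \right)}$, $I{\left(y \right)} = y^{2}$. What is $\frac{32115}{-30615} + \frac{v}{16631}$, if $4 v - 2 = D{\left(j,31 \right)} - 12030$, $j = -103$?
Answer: $- \frac{165015631}{135775484} \approx -1.2154$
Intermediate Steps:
$D{\left(X,E \right)} = E^{2}$
$v = - \frac{11067}{4}$ ($v = \frac{1}{2} + \frac{31^{2} - 12030}{4} = \frac{1}{2} + \frac{961 - 12030}{4} = \frac{1}{2} + \frac{1}{4} \left(-11069\right) = \frac{1}{2} - \frac{11069}{4} = - \frac{11067}{4} \approx -2766.8$)
$\frac{32115}{-30615} + \frac{v}{16631} = \frac{32115}{-30615} - \frac{11067}{4 \cdot 16631} = 32115 \left(- \frac{1}{30615}\right) - \frac{11067}{66524} = - \frac{2141}{2041} - \frac{11067}{66524} = - \frac{165015631}{135775484}$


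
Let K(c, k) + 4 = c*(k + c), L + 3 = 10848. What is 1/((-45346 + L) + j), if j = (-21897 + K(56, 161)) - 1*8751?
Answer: -1/53001 ≈ -1.8868e-5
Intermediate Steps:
L = 10845 (L = -3 + 10848 = 10845)
K(c, k) = -4 + c*(c + k) (K(c, k) = -4 + c*(k + c) = -4 + c*(c + k))
j = -18500 (j = (-21897 + (-4 + 56**2 + 56*161)) - 1*8751 = (-21897 + (-4 + 3136 + 9016)) - 8751 = (-21897 + 12148) - 8751 = -9749 - 8751 = -18500)
1/((-45346 + L) + j) = 1/((-45346 + 10845) - 18500) = 1/(-34501 - 18500) = 1/(-53001) = -1/53001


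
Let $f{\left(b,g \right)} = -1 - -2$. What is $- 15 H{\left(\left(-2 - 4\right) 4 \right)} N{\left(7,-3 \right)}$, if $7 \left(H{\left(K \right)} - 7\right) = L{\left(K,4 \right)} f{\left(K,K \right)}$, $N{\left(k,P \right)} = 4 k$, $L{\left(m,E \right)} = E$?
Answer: $-3180$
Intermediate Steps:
$f{\left(b,g \right)} = 1$ ($f{\left(b,g \right)} = -1 + 2 = 1$)
$H{\left(K \right)} = \frac{53}{7}$ ($H{\left(K \right)} = 7 + \frac{4 \cdot 1}{7} = 7 + \frac{1}{7} \cdot 4 = 7 + \frac{4}{7} = \frac{53}{7}$)
$- 15 H{\left(\left(-2 - 4\right) 4 \right)} N{\left(7,-3 \right)} = \left(-15\right) \frac{53}{7} \cdot 4 \cdot 7 = \left(- \frac{795}{7}\right) 28 = -3180$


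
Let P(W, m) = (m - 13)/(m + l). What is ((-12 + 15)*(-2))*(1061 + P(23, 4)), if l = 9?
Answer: -82704/13 ≈ -6361.8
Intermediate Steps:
P(W, m) = (-13 + m)/(9 + m) (P(W, m) = (m - 13)/(m + 9) = (-13 + m)/(9 + m))
((-12 + 15)*(-2))*(1061 + P(23, 4)) = ((-12 + 15)*(-2))*(1061 + (-13 + 4)/(9 + 4)) = (3*(-2))*(1061 - 9/13) = -6*(1061 + (1/13)*(-9)) = -6*(1061 - 9/13) = -6*13784/13 = -82704/13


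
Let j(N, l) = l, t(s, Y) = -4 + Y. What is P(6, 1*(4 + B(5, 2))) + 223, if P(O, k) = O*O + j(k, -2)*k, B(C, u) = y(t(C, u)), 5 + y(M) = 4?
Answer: 253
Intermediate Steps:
y(M) = -1 (y(M) = -5 + 4 = -1)
B(C, u) = -1
P(O, k) = O² - 2*k (P(O, k) = O*O - 2*k = O² - 2*k)
P(6, 1*(4 + B(5, 2))) + 223 = (6² - 2*(4 - 1)) + 223 = (36 - 2*3) + 223 = (36 - 6) + 223 = 30 + 223 = 253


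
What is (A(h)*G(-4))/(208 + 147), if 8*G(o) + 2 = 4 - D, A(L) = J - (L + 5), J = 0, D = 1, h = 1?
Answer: -3/1420 ≈ -0.0021127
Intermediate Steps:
A(L) = -5 - L (A(L) = 0 - (L + 5) = 0 - (5 + L) = 0 + (-5 - L) = -5 - L)
G(o) = ⅛ (G(o) = -¼ + (4 - 1*1)/8 = -¼ + (4 - 1)/8 = -¼ + (⅛)*3 = -¼ + 3/8 = ⅛)
(A(h)*G(-4))/(208 + 147) = ((-5 - 1*1)*(⅛))/(208 + 147) = ((-5 - 1)*(⅛))/355 = (-6*⅛)/355 = (1/355)*(-¾) = -3/1420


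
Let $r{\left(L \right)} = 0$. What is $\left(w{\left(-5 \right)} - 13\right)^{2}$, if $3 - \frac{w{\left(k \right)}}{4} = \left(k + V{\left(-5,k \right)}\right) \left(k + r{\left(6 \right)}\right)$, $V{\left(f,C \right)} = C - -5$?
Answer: $10201$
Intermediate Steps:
$V{\left(f,C \right)} = 5 + C$ ($V{\left(f,C \right)} = C + 5 = 5 + C$)
$w{\left(k \right)} = 12 - 4 k \left(5 + 2 k\right)$ ($w{\left(k \right)} = 12 - 4 \left(k + \left(5 + k\right)\right) \left(k + 0\right) = 12 - 4 \left(5 + 2 k\right) k = 12 - 4 k \left(5 + 2 k\right)$)
$\left(w{\left(-5 \right)} - 13\right)^{2} = \left(\left(12 - -100 - 8 \left(-5\right)^{2}\right) - 13\right)^{2} = \left(\left(12 + 100 - 200\right) - 13\right)^{2} = \left(-88 - 13\right)^{2} = \left(-101\right)^{2} = 10201$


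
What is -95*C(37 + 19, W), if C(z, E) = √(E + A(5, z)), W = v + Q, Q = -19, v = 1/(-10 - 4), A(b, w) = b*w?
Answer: -95*√51142/14 ≈ -1534.6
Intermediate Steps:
v = -1/14 (v = 1/(-14) = -1/14 ≈ -0.071429)
W = -267/14 (W = -1/14 - 19 = -267/14 ≈ -19.071)
C(z, E) = √(E + 5*z)
-95*C(37 + 19, W) = -95*√(-267/14 + 5*(37 + 19)) = -95*√(-267/14 + 5*56) = -95*√(-267/14 + 280) = -95*√51142/14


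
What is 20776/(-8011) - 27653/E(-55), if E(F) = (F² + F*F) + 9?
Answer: -347409967/48538649 ≈ -7.1574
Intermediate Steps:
E(F) = 9 + 2*F² (E(F) = (F² + F²) + 9 = 2*F² + 9 = 9 + 2*F²)
20776/(-8011) - 27653/E(-55) = 20776/(-8011) - 27653/(9 + 2*(-55)²) = 20776*(-1/8011) - 27653/(9 + 2*3025) = -20776/8011 - 27653/(9 + 6050) = -20776/8011 - 27653/6059 = -347409967/48538649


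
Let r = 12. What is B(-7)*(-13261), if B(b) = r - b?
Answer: -251959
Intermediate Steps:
B(b) = 12 - b
B(-7)*(-13261) = (12 - 1*(-7))*(-13261) = (12 + 7)*(-13261) = 19*(-13261) = -251959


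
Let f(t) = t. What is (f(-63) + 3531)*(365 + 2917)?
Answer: 11381976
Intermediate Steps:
(f(-63) + 3531)*(365 + 2917) = (-63 + 3531)*(365 + 2917) = 3468*3282 = 11381976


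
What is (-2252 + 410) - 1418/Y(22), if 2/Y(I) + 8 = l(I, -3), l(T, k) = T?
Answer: -11768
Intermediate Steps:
Y(I) = 2/(-8 + I)
(-2252 + 410) - 1418/Y(22) = (-2252 + 410) - 1418/(2/(-8 + 22)) = -1842 - 1418/(2/14) = -1842 - 1418/(2*(1/14)) = -1842 - 1418/⅐ = -1842 - 1418*7 = -1842 - 9926 = -11768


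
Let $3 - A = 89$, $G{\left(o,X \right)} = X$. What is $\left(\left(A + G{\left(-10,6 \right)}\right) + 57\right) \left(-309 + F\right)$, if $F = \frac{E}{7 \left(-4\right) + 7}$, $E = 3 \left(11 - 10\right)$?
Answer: $\frac{49772}{7} \approx 7110.3$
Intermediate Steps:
$E = 3$ ($E = 3 \cdot 1 = 3$)
$A = -86$ ($A = 3 - 89 = -86$)
$F = - \frac{1}{7}$ ($F = \frac{3}{7 \left(-4\right) + 7} = \frac{3}{-28 + 7} = \frac{3}{-21} = 3 \left(- \frac{1}{21}\right) = - \frac{1}{7} \approx -0.14286$)
$\left(\left(A + G{\left(-10,6 \right)}\right) + 57\right) \left(-309 + F\right) = \left(\left(-86 + 6\right) + 57\right) \left(-309 - \frac{1}{7}\right) = \left(-80 + 57\right) \left(- \frac{2164}{7}\right) = \left(-23\right) \left(- \frac{2164}{7}\right) = \frac{49772}{7}$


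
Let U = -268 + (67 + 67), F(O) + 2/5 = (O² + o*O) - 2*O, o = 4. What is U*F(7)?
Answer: -41942/5 ≈ -8388.4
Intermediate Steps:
F(O) = -⅖ + O² + 2*O (F(O) = -⅖ + ((O² + 4*O) - 2*O) = -⅖ + (O² + 2*O) = -⅖ + O² + 2*O)
U = -134 (U = -268 + 134 = -134)
U*F(7) = -134*(-⅖ + 7² + 2*7) = -134*(-⅖ + 49 + 14) = -134*313/5 = -41942/5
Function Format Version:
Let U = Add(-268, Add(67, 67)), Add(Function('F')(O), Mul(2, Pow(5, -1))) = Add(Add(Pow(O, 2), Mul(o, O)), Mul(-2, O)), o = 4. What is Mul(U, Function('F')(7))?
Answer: Rational(-41942, 5) ≈ -8388.4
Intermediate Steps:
Function('F')(O) = Add(Rational(-2, 5), Pow(O, 2), Mul(2, O)) (Function('F')(O) = Add(Rational(-2, 5), Add(Add(Pow(O, 2), Mul(4, O)), Mul(-2, O))) = Add(Rational(-2, 5), Add(Pow(O, 2), Mul(2, O))) = Add(Rational(-2, 5), Pow(O, 2), Mul(2, O)))
U = -134 (U = Add(-268, 134) = -134)
Mul(U, Function('F')(7)) = Mul(-134, Add(Rational(-2, 5), Pow(7, 2), Mul(2, 7))) = Mul(-134, Add(Rational(-2, 5), 49, 14)) = Mul(-134, Rational(313, 5)) = Rational(-41942, 5)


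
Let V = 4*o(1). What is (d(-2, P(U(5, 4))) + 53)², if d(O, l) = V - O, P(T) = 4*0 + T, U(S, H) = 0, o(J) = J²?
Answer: 3481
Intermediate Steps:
P(T) = T (P(T) = 0 + T = T)
V = 4 (V = 4*1² = 4*1 = 4)
d(O, l) = 4 - O
(d(-2, P(U(5, 4))) + 53)² = ((4 - 1*(-2)) + 53)² = ((4 + 2) + 53)² = (6 + 53)² = 59² = 3481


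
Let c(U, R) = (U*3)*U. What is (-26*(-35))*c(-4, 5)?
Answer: 43680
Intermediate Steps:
c(U, R) = 3*U² (c(U, R) = (3*U)*U = 3*U²)
(-26*(-35))*c(-4, 5) = (-26*(-35))*(3*(-4)²) = 910*(3*16) = 910*48 = 43680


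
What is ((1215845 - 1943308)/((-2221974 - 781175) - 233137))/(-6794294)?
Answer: -727463/21988278552084 ≈ -3.3084e-8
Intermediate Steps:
((1215845 - 1943308)/((-2221974 - 781175) - 233137))/(-6794294) = -727463/(-3003149 - 233137)*(-1/6794294) = -727463/(-3236286)*(-1/6794294) = -727463*(-1/3236286)*(-1/6794294) = (727463/3236286)*(-1/6794294) = -727463/21988278552084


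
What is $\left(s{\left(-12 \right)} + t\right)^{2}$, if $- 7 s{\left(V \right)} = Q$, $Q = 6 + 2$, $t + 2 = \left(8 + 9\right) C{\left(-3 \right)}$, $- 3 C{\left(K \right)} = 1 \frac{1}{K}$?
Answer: $\frac{6241}{3969} \approx 1.5724$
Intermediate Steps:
$C{\left(K \right)} = - \frac{1}{3 K}$ ($C{\left(K \right)} = - \frac{1 \frac{1}{K}}{3} = - \frac{1}{3 K}$)
$t = - \frac{1}{9}$ ($t = -2 + \left(8 + 9\right) \left(- \frac{1}{3 \left(-3\right)}\right) = -2 + 17 \left(\left(- \frac{1}{3}\right) \left(- \frac{1}{3}\right)\right) = -2 + 17 \cdot \frac{1}{9} = -2 + \frac{17}{9} = - \frac{1}{9} \approx -0.11111$)
$Q = 8$
$s{\left(V \right)} = - \frac{8}{7}$ ($s{\left(V \right)} = \left(- \frac{1}{7}\right) 8 = - \frac{8}{7}$)
$\left(s{\left(-12 \right)} + t\right)^{2} = \left(- \frac{8}{7} - \frac{1}{9}\right)^{2} = \left(- \frac{79}{63}\right)^{2} = \frac{6241}{3969}$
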